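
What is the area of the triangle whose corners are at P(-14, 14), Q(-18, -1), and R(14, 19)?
Using the coordinate formula: Area = (1/2)|x₁(y₂-y₃) + x₂(y₃-y₁) + x₃(y₁-y₂)|
Area = (1/2)|(-14)((-1)-19) + (-18)(19-14) + 14(14-(-1))|
Area = (1/2)|(-14)*(-20) + (-18)*5 + 14*15|
Area = (1/2)|280 + (-90) + 210|
Area = (1/2)*400 = 200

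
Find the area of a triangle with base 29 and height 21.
Area = (1/2) * base * height
Area = (1/2) * 29 * 21
Area = 304.50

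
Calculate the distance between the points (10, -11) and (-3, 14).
Using the distance formula: d = sqrt((x₂-x₁)² + (y₂-y₁)²)
dx = (-3) - 10 = -13
dy = 14 - (-11) = 25
d = sqrt((-13)² + 25²) = sqrt(169 + 625) = sqrt(794) = 28.18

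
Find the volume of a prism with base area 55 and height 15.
Volume = base area * height
Volume = 55 * 15
Volume = 825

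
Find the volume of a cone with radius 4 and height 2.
Volume = (1/3) * pi * r² * h
Volume = (1/3) * pi * 4² * 2
Volume = (1/3) * pi * 16 * 2
Volume = (1/3) * pi * 32
Volume = 33.51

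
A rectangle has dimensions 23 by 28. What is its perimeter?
Perimeter = 2 * (length + width)
Perimeter = 2 * (23 + 28)
Perimeter = 2 * 51
Perimeter = 102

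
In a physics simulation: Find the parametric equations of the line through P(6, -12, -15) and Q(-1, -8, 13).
Direction vector d = Q - P = (-7, 4, 28)
x = 6 - 7t, y = -12 + 4t, z = -15 + 28t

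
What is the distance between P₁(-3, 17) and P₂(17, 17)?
Using the distance formula: d = sqrt((x₂-x₁)² + (y₂-y₁)²)
dx = 17 - (-3) = 20
dy = 17 - 17 = 0
d = sqrt(20² + 0²) = sqrt(400 + 0) = sqrt(400) = 20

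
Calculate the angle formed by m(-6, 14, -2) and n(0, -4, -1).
m·n = -54, |m|² = 236, |n|² = 17
cos θ = -54/√4012 ≈ -0.8525
θ ≈ 148.5°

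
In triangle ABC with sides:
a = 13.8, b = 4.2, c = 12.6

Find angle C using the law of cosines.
cos(C) = (a² + b² - c²)/(2ab)
cos(C) = (13.8² + 4.2² - 12.6²)/(2·13.8·4.2) = 49.32/115.92 = 0.425466
C = arccos(0.425466) = 64.82°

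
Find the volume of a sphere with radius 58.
Volume = (4/3) * pi * r³
Volume = (4/3) * pi * 58³
Volume = (4/3) * pi * 195112
Volume = 817283.23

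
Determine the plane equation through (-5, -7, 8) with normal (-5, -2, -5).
d = n·P = (-5)(-5) + (-2)(-7) + (-5)(8) = -1
Plane: -5x - 2y - 5z = -1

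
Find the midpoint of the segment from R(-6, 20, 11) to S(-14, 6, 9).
Midpoint = ((-6-14)/2, (20+6)/2, (11+9)/2) = (-10, 13, 10)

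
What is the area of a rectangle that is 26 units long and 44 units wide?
Area = length * width
Area = 26 * 44
Area = 1144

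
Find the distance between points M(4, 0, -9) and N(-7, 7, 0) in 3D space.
d = √[(-11)² + (7)² + (9)²] = √251 = 15.84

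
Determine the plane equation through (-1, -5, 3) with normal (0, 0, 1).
d = n·P = (0)(-1) + (0)(-5) + (1)(3) = 3
Plane: z = 3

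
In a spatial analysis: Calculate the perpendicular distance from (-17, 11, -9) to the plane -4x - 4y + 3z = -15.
d = |(-4)(-17) + (-4)(11) + 3(-9) - (-15)| / √((-4)² + (-4)² + 3²) = 12/√41 = 1.874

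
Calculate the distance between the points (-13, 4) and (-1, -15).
Using the distance formula: d = sqrt((x₂-x₁)² + (y₂-y₁)²)
dx = (-1) - (-13) = 12
dy = (-15) - 4 = -19
d = sqrt(12² + (-19)²) = sqrt(144 + 361) = sqrt(505) = 22.47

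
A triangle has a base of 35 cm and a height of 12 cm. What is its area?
Area = (1/2) * base * height
Area = (1/2) * 35 * 12
Area = 210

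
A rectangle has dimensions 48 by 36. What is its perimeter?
Perimeter = 2 * (length + width)
Perimeter = 2 * (48 + 36)
Perimeter = 2 * 84
Perimeter = 168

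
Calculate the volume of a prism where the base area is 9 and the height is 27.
Volume = base area * height
Volume = 9 * 27
Volume = 243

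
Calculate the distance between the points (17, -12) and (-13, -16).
Using the distance formula: d = sqrt((x₂-x₁)² + (y₂-y₁)²)
dx = (-13) - 17 = -30
dy = (-16) - (-12) = -4
d = sqrt((-30)² + (-4)²) = sqrt(900 + 16) = sqrt(916) = 30.27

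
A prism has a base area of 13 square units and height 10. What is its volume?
Volume = base area * height
Volume = 13 * 10
Volume = 130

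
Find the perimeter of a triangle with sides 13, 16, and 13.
Perimeter = sum of all sides
Perimeter = 13 + 16 + 13
Perimeter = 42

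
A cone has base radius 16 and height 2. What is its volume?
Volume = (1/3) * pi * r² * h
Volume = (1/3) * pi * 16² * 2
Volume = (1/3) * pi * 256 * 2
Volume = (1/3) * pi * 512
Volume = 536.17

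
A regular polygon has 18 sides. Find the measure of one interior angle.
Interior angle of a regular n-gon = (n-2)*180/n
Interior angle = (18-2)*180/18
Interior angle = 16*180/18
Interior angle = 2880/18
Interior angle = 160 degrees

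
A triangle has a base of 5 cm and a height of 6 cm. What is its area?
Area = (1/2) * base * height
Area = (1/2) * 5 * 6
Area = 15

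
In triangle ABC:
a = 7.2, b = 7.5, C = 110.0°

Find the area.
Using A = ½ab·sin(C):
A = ½·7.2·7.5·sin(110.0°) = ½·54·0.939693 = 25.37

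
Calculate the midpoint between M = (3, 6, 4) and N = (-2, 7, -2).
Midpoint = ((3-2)/2, (6+7)/2, (4-2)/2) = (0.5, 6.5, 1)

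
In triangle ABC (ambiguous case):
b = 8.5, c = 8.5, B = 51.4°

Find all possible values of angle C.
sin(C)/c = sin(B)/b  →  sin(C) = c·sin(B)/b = 8.5·sin(51.4°)/8.5 = 0.781520
C₁ = arcsin(0.781520) = 51.4°,  C₂ = 180° - C₁ = 128.6°
Check C₂: A = 180° - 51.4° - 128.6° = 0° ≤ 0, rejected
C = 51.4° (one solution)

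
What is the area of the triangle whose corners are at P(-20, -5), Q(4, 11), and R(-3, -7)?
Using the coordinate formula: Area = (1/2)|x₁(y₂-y₃) + x₂(y₃-y₁) + x₃(y₁-y₂)|
Area = (1/2)|(-20)(11-(-7)) + 4((-7)-(-5)) + (-3)((-5)-11)|
Area = (1/2)|(-20)*18 + 4*(-2) + (-3)*(-16)|
Area = (1/2)|(-360) + (-8) + 48|
Area = (1/2)*320 = 160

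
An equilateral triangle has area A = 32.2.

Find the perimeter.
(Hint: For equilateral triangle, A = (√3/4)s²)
A = (√3/4)s²  →  s² = 4A/√3 = 4·32.2/√3 = 74.3627
s = 8.62338
Perimeter = 3s = 25.87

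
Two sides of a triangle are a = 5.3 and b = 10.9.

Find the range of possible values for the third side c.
By the triangle inequality: |a - b| < c < a + b
|5.3 - 10.9| < c < 5.3 + 10.9
5.6 < c < 16.2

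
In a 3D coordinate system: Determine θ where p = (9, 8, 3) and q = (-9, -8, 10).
p·q = -115, |p|² = 154, |q|² = 245
cos θ = -115/√37730 ≈ -0.592
θ ≈ 126.3°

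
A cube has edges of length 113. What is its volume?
Volume = s³
Volume = 113³
Volume = 1442897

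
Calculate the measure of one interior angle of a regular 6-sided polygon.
Interior angle of a regular n-gon = (n-2)*180/n
Interior angle = (6-2)*180/6
Interior angle = 4*180/6
Interior angle = 720/6
Interior angle = 120 degrees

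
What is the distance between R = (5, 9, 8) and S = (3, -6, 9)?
d = √[(-2)² + (-15)² + (1)²] = √230 = 15.17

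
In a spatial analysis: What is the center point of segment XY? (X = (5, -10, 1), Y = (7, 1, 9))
Midpoint = ((5+7)/2, (-10+1)/2, (1+9)/2) = (6, -4.5, 5)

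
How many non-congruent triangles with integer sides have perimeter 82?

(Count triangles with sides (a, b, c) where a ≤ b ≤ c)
With a ≤ b ≤ c and a + b + c = 82, the triangle inequality a + b > c gives c < 82/2, so c ≤ 40.
Iterate a from 1 to ⌊p/3⌋ = 27; for each a, b ranges from a to ⌊(p−a)/2⌋ with c = p − a − b, keeping only c ≥ b.
Triples: (2, 40, 40), (3, 39, 40), (4, 38, 40), …
Count = 140 triangles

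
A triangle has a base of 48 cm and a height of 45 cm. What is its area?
Area = (1/2) * base * height
Area = (1/2) * 48 * 45
Area = 1080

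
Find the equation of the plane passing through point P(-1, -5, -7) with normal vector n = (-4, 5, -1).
d = n·P = (-4)(-1) + (5)(-5) + (-1)(-7) = -14
Plane: -4x + 5y - z = -14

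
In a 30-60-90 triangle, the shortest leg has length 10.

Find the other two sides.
Long leg = 10√3 = 17.32, Hypotenuse = 20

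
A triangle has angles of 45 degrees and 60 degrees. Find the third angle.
Sum of angles in a triangle = 180 degrees
Third angle = 180 - 45 - 60
Third angle = 75 degrees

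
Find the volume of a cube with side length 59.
Volume = s³
Volume = 59³
Volume = 205379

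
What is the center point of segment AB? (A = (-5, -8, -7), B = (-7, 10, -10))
Midpoint = ((-5-7)/2, (-8+10)/2, (-7-10)/2) = (-6, 1, -8.5)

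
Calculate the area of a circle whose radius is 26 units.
Area = pi * r²
Area = pi * 26²
Area = pi * 676
Area = 2123.72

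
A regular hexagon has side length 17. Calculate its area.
For a regular 6-gon with side length s = 17:
Apothem a = s / (2*tan(pi/6)) = 17 / (2*tan(pi/6)) ≈ 14.7224
Perimeter P = 6 * 17 = 102
Area = (1/2) * P * a = (1/2) * 102 * 14.7224 = 750.84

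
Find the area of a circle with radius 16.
Area = pi * r²
Area = pi * 16²
Area = pi * 256
Area = 804.25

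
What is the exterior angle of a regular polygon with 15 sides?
Exterior angle of a regular n-gon = 360/n
Exterior angle = 360/15
Exterior angle = 24 degrees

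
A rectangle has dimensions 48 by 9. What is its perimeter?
Perimeter = 2 * (length + width)
Perimeter = 2 * (48 + 9)
Perimeter = 2 * 57
Perimeter = 114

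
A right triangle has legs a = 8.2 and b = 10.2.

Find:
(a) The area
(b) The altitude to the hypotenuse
(a) Area = ½ab = ½·8.2·10.2 = 41.82
(b) Hypotenuse c = √(8.2² + 10.2²) = √171.28 = 13.0874
    Area = ½·c·h_c  →  h_c = 2·Area/c = 2·41.82/13.0874 = 6.391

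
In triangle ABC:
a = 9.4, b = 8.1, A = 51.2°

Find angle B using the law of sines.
sin(B)/b = sin(A)/a
sin(B) = b·sin(A)/a = 8.1·sin(51.2°)/9.4 = 0.671557
B = arcsin(0.671557) = 42.19°  (b ≤ a, so B ≤ A and the acute solution is unique)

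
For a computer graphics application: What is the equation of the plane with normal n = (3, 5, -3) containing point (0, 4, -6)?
d = n·P = (3)(0) + (5)(4) + (-3)(-6) = 38
Plane: 3x + 5y - 3z = 38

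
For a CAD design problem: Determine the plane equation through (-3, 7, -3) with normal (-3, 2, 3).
d = n·P = (-3)(-3) + (2)(7) + (3)(-3) = 14
Plane: -3x + 2y + 3z = 14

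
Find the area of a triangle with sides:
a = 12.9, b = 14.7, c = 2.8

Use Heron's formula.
s = (a+b+c)/2 = (12.9+14.7+2.8)/2 = 15.2
A = √(s(s-a)(s-b)(s-c)) = √(15.2·2.3·0.5·12.4)
A = √216.752 = 14.72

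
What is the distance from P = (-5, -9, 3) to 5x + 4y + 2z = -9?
d = |5(-5) + 4(-9) + 2(3) - (-9)| / √(5² + 4² + 2²) = 46/√45 = 6.857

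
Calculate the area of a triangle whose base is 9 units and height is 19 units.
Area = (1/2) * base * height
Area = (1/2) * 9 * 19
Area = 85.50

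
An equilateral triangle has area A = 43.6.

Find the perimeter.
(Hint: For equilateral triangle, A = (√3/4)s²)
A = (√3/4)s²  →  s² = 4A/√3 = 4·43.6/√3 = 100.69
s = 10.0344
Perimeter = 3s = 30.1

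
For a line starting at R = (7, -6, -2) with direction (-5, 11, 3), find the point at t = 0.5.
P(0.5) = (7 + (-5)(0.5), -6 + 11(0.5), -2 + 3(0.5)) = (4.5, -0.5, -0.5)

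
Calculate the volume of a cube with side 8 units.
Volume = s³
Volume = 8³
Volume = 512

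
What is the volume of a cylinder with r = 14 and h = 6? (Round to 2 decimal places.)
Volume = pi * r² * h
Volume = pi * 14² * 6
Volume = pi * 196 * 6
Volume = pi * 1176
Volume = 3694.51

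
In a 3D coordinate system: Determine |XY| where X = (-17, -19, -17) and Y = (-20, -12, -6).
d = √[(-3)² + (7)² + (11)²] = √179 = 13.38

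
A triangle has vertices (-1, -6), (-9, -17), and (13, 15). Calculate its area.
Using the coordinate formula: Area = (1/2)|x₁(y₂-y₃) + x₂(y₃-y₁) + x₃(y₁-y₂)|
Area = (1/2)|(-1)((-17)-15) + (-9)(15-(-6)) + 13((-6)-(-17))|
Area = (1/2)|(-1)*(-32) + (-9)*21 + 13*11|
Area = (1/2)|32 + (-189) + 143|
Area = (1/2)*14 = 7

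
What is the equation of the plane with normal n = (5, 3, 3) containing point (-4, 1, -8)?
d = n·P = (5)(-4) + (3)(1) + (3)(-8) = -41
Plane: 5x + 3y + 3z = -41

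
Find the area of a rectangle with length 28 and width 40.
Area = length * width
Area = 28 * 40
Area = 1120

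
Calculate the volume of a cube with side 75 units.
Volume = s³
Volume = 75³
Volume = 421875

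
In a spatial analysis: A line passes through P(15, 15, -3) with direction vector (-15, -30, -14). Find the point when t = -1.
P(-1) = (15 + (-15)(-1), 15 + (-30)(-1), -3 + (-14)(-1)) = (30, 45, 11)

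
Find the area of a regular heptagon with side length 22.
For a regular 7-gon with side length s = 22:
Apothem a = s / (2*tan(pi/7)) = 22 / (2*tan(pi/7)) ≈ 22.8417
Perimeter P = 7 * 22 = 154
Area = (1/2) * P * a = (1/2) * 154 * 22.8417 = 1758.81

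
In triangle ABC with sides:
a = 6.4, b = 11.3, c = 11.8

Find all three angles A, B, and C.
By the law of cosines:
cos(A) = (b² + c² - a²)/(2bc) = 0.847345  →  A = 32.08°
cos(B) = (a² + c² - b²)/(2ac) = 0.347656  →  B = 69.66°
cos(C) = (a² + b² - c²)/(2ab) = 0.203332  →  C = 78.27°
Check: A + B + C = 180.0° ✓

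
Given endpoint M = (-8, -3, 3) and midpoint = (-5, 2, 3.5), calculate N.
N = (2×(-5) - (-8), 2×2 - (-3), 2×3.5 - 3) = (-2, 7, 4)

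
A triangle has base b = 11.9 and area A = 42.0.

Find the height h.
A = ½bh  →  h = 2A/b
h = 2·42.0/11.9 = 7.059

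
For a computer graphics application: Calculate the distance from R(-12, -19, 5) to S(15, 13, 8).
d = √[(27)² + (32)² + (3)²] = √1762 = 41.98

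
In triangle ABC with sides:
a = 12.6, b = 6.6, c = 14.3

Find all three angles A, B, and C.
By the law of cosines:
cos(A) = (b² + c² - a²)/(2bc) = 0.473035  →  A = 61.77°
cos(B) = (a² + c² - b²)/(2ac) = 0.887141  →  B = 27.48°
cos(C) = (a² + b² - c²)/(2ab) = -0.013047  →  C = 90.75°
Check: A + B + C = 180.0° ✓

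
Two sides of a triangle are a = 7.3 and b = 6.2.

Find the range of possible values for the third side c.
By the triangle inequality: |a - b| < c < a + b
|7.3 - 6.2| < c < 7.3 + 6.2
1.1 < c < 13.5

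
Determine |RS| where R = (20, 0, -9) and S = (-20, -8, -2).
d = √[(-40)² + (-8)² + (7)²] = √1713 = 41.39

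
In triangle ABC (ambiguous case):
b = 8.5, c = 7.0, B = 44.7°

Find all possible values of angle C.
sin(C)/c = sin(B)/b  →  sin(C) = c·sin(B)/b = 7.0·sin(44.7°)/8.5 = 0.579266
C₁ = arcsin(0.579266) = 35.4°,  C₂ = 180° - C₁ = 144.6°
Check C₂: A = 180° - 44.7° - 144.6° = -9.3° ≤ 0, rejected
C = 35.4° (one solution)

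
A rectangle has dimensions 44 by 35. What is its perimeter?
Perimeter = 2 * (length + width)
Perimeter = 2 * (44 + 35)
Perimeter = 2 * 79
Perimeter = 158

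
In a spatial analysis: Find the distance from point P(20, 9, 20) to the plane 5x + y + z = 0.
d = |5(20) + 1(9) + 1(20) - (0)| / √(5² + 1² + 1²) = 129/√27 = 24.83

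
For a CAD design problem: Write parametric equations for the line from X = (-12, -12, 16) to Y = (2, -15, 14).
Direction vector d = Y - X = (14, -3, -2)
x = -12 + 14t, y = -12 - 3t, z = 16 - 2t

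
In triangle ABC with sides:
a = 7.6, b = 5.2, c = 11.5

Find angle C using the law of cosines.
cos(C) = (a² + b² - c²)/(2ab)
cos(C) = (7.6² + 5.2² - 11.5²)/(2·7.6·5.2) = -47.45/79.04 = -0.600329
C = arccos(-0.600329) = 126.9°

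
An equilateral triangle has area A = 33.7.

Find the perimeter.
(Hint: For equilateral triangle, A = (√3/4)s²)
A = (√3/4)s²  →  s² = 4A/√3 = 4·33.7/√3 = 77.8268
s = 8.82195
Perimeter = 3s = 26.47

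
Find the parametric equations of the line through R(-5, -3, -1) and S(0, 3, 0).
Direction vector d = S - R = (5, 6, 1)
x = -5 + 5t, y = -3 + 6t, z = -1 + t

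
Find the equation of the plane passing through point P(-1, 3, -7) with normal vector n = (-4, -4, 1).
d = n·P = (-4)(-1) + (-4)(3) + (1)(-7) = -15
Plane: -4x - 4y + z = -15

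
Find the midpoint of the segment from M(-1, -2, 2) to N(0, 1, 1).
Midpoint = ((-1+0)/2, (-2+1)/2, (2+1)/2) = (-0.5, -0.5, 1.5)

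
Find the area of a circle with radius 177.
Area = pi * r²
Area = pi * 177²
Area = pi * 31329
Area = 98422.96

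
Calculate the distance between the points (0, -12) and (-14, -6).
Using the distance formula: d = sqrt((x₂-x₁)² + (y₂-y₁)²)
dx = (-14) - 0 = -14
dy = (-6) - (-12) = 6
d = sqrt((-14)² + 6²) = sqrt(196 + 36) = sqrt(232) = 15.23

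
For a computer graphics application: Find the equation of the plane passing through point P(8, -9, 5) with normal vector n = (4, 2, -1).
d = n·P = (4)(8) + (2)(-9) + (-1)(5) = 9
Plane: 4x + 2y - z = 9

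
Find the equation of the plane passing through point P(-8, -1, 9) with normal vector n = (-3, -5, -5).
d = n·P = (-3)(-8) + (-5)(-1) + (-5)(9) = -16
Plane: -3x - 5y - 5z = -16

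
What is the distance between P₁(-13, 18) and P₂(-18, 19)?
Using the distance formula: d = sqrt((x₂-x₁)² + (y₂-y₁)²)
dx = (-18) - (-13) = -5
dy = 19 - 18 = 1
d = sqrt((-5)² + 1²) = sqrt(25 + 1) = sqrt(26) = 5.10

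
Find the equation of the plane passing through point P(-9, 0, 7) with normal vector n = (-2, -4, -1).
d = n·P = (-2)(-9) + (-4)(0) + (-1)(7) = 11
Plane: -2x - 4y - z = 11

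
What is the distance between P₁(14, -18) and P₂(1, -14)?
Using the distance formula: d = sqrt((x₂-x₁)² + (y₂-y₁)²)
dx = 1 - 14 = -13
dy = (-14) - (-18) = 4
d = sqrt((-13)² + 4²) = sqrt(169 + 16) = sqrt(185) = 13.60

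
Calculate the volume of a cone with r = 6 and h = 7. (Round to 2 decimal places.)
Volume = (1/3) * pi * r² * h
Volume = (1/3) * pi * 6² * 7
Volume = (1/3) * pi * 36 * 7
Volume = (1/3) * pi * 252
Volume = 263.89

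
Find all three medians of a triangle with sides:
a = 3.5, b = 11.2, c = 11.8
Using m_x = ½√(2y² + 2z² - x²):
m_a = ½√(2·11.2² + 2·11.8² - 3.5²) = ½√517.11 = 11.37
m_b = ½√(2·3.5² + 2·11.8² - 11.2²) = ½√177.54 = 6.662
m_c = ½√(2·3.5² + 2·11.2² - 11.8²) = ½√136.14 = 5.834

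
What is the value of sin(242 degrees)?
sin(242 degrees) = -0.8829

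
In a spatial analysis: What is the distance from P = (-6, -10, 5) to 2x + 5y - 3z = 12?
d = |2(-6) + 5(-10) + (-3)(5) - (12)| / √(2² + 5² + (-3)²) = 89/√38 = 14.44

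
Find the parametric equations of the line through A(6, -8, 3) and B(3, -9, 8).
Direction vector d = B - A = (-3, -1, 5)
x = 6 - 3t, y = -8 - t, z = 3 + 5t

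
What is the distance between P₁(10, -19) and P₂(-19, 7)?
Using the distance formula: d = sqrt((x₂-x₁)² + (y₂-y₁)²)
dx = (-19) - 10 = -29
dy = 7 - (-19) = 26
d = sqrt((-29)² + 26²) = sqrt(841 + 676) = sqrt(1517) = 38.95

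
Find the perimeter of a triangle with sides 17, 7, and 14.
Perimeter = sum of all sides
Perimeter = 17 + 7 + 14
Perimeter = 38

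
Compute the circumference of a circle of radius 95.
Circumference = 2 * pi * r
Circumference = 2 * pi * 95
Circumference = 596.90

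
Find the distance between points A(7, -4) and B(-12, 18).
Using the distance formula: d = sqrt((x₂-x₁)² + (y₂-y₁)²)
dx = (-12) - 7 = -19
dy = 18 - (-4) = 22
d = sqrt((-19)² + 22²) = sqrt(361 + 484) = sqrt(845) = 29.07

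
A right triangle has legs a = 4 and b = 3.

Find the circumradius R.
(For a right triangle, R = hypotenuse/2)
Hypotenuse c = √(4² + 3²) = √25 = 5
R = c/2 = 2.5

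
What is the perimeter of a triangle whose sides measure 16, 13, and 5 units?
Perimeter = sum of all sides
Perimeter = 16 + 13 + 5
Perimeter = 34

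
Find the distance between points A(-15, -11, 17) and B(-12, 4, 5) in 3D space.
d = √[(3)² + (15)² + (-12)²] = √378 = 19.44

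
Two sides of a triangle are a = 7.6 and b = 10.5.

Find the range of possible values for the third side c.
By the triangle inequality: |a - b| < c < a + b
|7.6 - 10.5| < c < 7.6 + 10.5
2.9 < c < 18.1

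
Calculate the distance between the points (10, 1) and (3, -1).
Using the distance formula: d = sqrt((x₂-x₁)² + (y₂-y₁)²)
dx = 3 - 10 = -7
dy = (-1) - 1 = -2
d = sqrt((-7)² + (-2)²) = sqrt(49 + 4) = sqrt(53) = 7.28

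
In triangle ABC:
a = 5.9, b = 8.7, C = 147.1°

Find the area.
Using A = ½ab·sin(C):
A = ½·5.9·8.7·sin(147.1°) = ½·51.33·0.543174 = 13.94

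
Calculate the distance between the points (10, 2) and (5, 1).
Using the distance formula: d = sqrt((x₂-x₁)² + (y₂-y₁)²)
dx = 5 - 10 = -5
dy = 1 - 2 = -1
d = sqrt((-5)² + (-1)²) = sqrt(25 + 1) = sqrt(26) = 5.10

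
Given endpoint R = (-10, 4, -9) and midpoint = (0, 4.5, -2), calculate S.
S = (2×0 - (-10), 2×4.5 - 4, 2×(-2) - (-9)) = (10, 5, 5)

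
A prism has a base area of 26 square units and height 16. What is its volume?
Volume = base area * height
Volume = 26 * 16
Volume = 416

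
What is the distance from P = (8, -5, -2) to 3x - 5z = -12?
d = |3(8) + 0(-5) + (-5)(-2) - (-12)| / √(3² + 0² + (-5)²) = 46/√34 = 7.889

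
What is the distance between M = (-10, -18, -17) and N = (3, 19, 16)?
d = √[(13)² + (37)² + (33)²] = √2627 = 51.25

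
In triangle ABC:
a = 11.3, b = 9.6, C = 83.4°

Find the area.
Using A = ½ab·sin(C):
A = ½·11.3·9.6·sin(83.4°) = ½·108.48·0.993373 = 53.88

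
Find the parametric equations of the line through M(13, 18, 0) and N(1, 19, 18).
Direction vector d = N - M = (-12, 1, 18)
x = 13 - 12t, y = 18 + t, z = 0 + 18t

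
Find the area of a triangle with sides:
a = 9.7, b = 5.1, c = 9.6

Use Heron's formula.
s = (a+b+c)/2 = (9.7+5.1+9.6)/2 = 12.2
A = √(s(s-a)(s-b)(s-c)) = √(12.2·2.5·7.1·2.6)
A = √563.03 = 23.73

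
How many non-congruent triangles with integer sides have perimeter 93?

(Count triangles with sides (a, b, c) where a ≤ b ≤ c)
With a ≤ b ≤ c and a + b + c = 93, the triangle inequality a + b > c gives c < 93/2, so c ≤ 46.
Iterate a from 1 to ⌊p/3⌋ = 31; for each a, b ranges from a to ⌊(p−a)/2⌋ with c = p − a − b, keeping only c ≥ b.
Triples: (1, 46, 46), (2, 45, 46), (3, 44, 46), …
Count = 192 triangles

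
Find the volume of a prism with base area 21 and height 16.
Volume = base area * height
Volume = 21 * 16
Volume = 336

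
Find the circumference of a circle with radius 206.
Circumference = 2 * pi * r
Circumference = 2 * pi * 206
Circumference = 1294.34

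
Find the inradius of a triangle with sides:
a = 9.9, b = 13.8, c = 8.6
s = (a+b+c)/2 = (9.9+13.8+8.6)/2 = 16.15
Area = √(s(s-a)(s-b)(s-c)) = √(16.15·6.25·2.35·7.55) = 42.3188
r = Area/s = 42.3188/16.15 = 2.62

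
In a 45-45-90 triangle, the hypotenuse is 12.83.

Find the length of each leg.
In a 45-45-90 triangle, hypotenuse = leg·√2  →  leg = hypotenuse/√2
leg = 12.83/√2 = 9.072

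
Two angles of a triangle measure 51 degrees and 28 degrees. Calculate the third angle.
Sum of angles in a triangle = 180 degrees
Third angle = 180 - 51 - 28
Third angle = 101 degrees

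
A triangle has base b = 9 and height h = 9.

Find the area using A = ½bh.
A = ½·9·9 = 40.5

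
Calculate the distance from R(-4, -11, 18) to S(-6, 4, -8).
d = √[(-2)² + (15)² + (-26)²] = √905 = 30.08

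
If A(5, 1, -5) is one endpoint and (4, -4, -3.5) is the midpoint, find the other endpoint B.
B = (2×4 - 5, 2×(-4) - 1, 2×(-3.5) - (-5)) = (3, -9, -2)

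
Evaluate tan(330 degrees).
tan(330 degrees) = -0.5774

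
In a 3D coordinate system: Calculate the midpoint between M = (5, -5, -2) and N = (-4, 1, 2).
Midpoint = ((5-4)/2, (-5+1)/2, (-2+2)/2) = (0.5, -2, 0)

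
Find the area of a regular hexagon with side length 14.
For a regular 6-gon with side length s = 14:
Apothem a = s / (2*tan(pi/6)) = 14 / (2*tan(pi/6)) ≈ 12.1244
Perimeter P = 6 * 14 = 84
Area = (1/2) * P * a = (1/2) * 84 * 12.1244 = 509.22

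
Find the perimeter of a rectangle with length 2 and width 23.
Perimeter = 2 * (length + width)
Perimeter = 2 * (2 + 23)
Perimeter = 2 * 25
Perimeter = 50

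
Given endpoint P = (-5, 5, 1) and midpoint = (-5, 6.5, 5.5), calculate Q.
Q = (2×(-5) - (-5), 2×6.5 - 5, 2×5.5 - 1) = (-5, 8, 10)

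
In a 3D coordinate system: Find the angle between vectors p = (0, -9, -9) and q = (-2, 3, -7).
p·q = 36, |p|² = 162, |q|² = 62
cos θ = 36/√10044 ≈ 0.3592
θ ≈ 68.95°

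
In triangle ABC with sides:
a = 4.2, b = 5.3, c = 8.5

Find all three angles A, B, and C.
By the law of cosines:
cos(A) = (b² + c² - a²)/(2bc) = 0.917869  →  A = 23.38°
cos(B) = (a² + c² - b²)/(2ac) = 0.865546  →  B = 30.05°
cos(C) = (a² + b² - c²)/(2ab) = -0.595687  →  C = 126.6°
Check: A + B + C = 180.0° ✓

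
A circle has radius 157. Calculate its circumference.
Circumference = 2 * pi * r
Circumference = 2 * pi * 157
Circumference = 986.46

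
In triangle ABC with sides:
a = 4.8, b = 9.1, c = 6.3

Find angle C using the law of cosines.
cos(C) = (a² + b² - c²)/(2ab)
cos(C) = (4.8² + 9.1² - 6.3²)/(2·4.8·9.1) = 66.16/87.36 = 0.757326
C = arccos(0.757326) = 40.77°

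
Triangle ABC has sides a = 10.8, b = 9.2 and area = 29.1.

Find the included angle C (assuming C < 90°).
Area = ½ab·sin(C)  →  sin(C) = 2·Area/(ab)
sin(C) = 2·29.1/(10.8·9.2) = 0.585749
C = arcsin(0.585749) = 35.86°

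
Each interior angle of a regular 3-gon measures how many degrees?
Interior angle of a regular n-gon = (n-2)*180/n
Interior angle = (3-2)*180/3
Interior angle = 1*180/3
Interior angle = 180/3
Interior angle = 60 degrees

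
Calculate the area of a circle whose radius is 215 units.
Area = pi * r²
Area = pi * 215²
Area = pi * 46225
Area = 145220.12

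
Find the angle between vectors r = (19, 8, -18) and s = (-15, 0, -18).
r·s = 39, |r|² = 749, |s|² = 549
cos θ = 39/√411201 ≈ 0.06082
θ ≈ 86.51°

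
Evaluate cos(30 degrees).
cos(30 degrees) = sqrt(3)/2
Decimal approximation: 0.866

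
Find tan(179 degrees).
tan(179 degrees) = -0.0175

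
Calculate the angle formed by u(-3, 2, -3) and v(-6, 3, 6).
u·v = 6, |u|² = 22, |v|² = 81
cos θ = 6/√1782 ≈ 0.1421
θ ≈ 81.83°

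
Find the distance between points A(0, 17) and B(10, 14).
Using the distance formula: d = sqrt((x₂-x₁)² + (y₂-y₁)²)
dx = 10 - 0 = 10
dy = 14 - 17 = -3
d = sqrt(10² + (-3)²) = sqrt(100 + 9) = sqrt(109) = 10.44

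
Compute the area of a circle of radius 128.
Area = pi * r²
Area = pi * 128²
Area = pi * 16384
Area = 51471.85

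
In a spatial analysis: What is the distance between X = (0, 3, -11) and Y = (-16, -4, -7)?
d = √[(-16)² + (-7)² + (4)²] = √321 = 17.92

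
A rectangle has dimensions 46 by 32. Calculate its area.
Area = length * width
Area = 46 * 32
Area = 1472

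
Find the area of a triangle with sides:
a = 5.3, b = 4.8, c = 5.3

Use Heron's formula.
s = (a+b+c)/2 = (5.3+4.8+5.3)/2 = 7.7
A = √(s(s-a)(s-b)(s-c)) = √(7.7·2.4·2.9·2.4)
A = √128.621 = 11.34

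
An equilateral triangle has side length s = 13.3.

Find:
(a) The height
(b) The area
(a) Height h = s·√3/2 = 13.3·√3/2 = 11.52
(b) Area = (√3/4)·s² = (√3/4)·13.3² = (√3/4)·176.89 = 76.6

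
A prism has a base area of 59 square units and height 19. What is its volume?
Volume = base area * height
Volume = 59 * 19
Volume = 1121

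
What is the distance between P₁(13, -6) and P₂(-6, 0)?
Using the distance formula: d = sqrt((x₂-x₁)² + (y₂-y₁)²)
dx = (-6) - 13 = -19
dy = 0 - (-6) = 6
d = sqrt((-19)² + 6²) = sqrt(361 + 36) = sqrt(397) = 19.92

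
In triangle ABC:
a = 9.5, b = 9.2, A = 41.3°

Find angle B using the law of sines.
sin(B)/b = sin(A)/a
sin(B) = b·sin(A)/a = 9.2·sin(41.3°)/9.5 = 0.639160
B = arcsin(0.639160) = 39.73°  (b ≤ a, so B ≤ A and the acute solution is unique)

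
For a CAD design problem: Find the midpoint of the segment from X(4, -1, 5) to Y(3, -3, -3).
Midpoint = ((4+3)/2, (-1-3)/2, (5-3)/2) = (3.5, -2, 1)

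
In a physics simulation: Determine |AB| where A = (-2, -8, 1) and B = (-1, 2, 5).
d = √[(1)² + (10)² + (4)²] = √117 = 10.82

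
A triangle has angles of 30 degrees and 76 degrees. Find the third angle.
Sum of angles in a triangle = 180 degrees
Third angle = 180 - 30 - 76
Third angle = 74 degrees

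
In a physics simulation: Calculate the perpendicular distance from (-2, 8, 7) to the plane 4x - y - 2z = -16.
d = |4(-2) + (-1)(8) + (-2)(7) - (-16)| / √(4² + (-1)² + (-2)²) = 14/√21 = 3.055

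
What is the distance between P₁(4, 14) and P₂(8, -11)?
Using the distance formula: d = sqrt((x₂-x₁)² + (y₂-y₁)²)
dx = 8 - 4 = 4
dy = (-11) - 14 = -25
d = sqrt(4² + (-25)²) = sqrt(16 + 625) = sqrt(641) = 25.32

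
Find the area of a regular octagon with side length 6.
For a regular 8-gon with side length s = 6:
Apothem a = s / (2*tan(pi/8)) = 6 / (2*tan(pi/8)) ≈ 7.2426
Perimeter P = 8 * 6 = 48
Area = (1/2) * P * a = (1/2) * 48 * 7.2426 = 173.82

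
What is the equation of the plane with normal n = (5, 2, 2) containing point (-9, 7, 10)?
d = n·P = (5)(-9) + (2)(7) + (2)(10) = -11
Plane: 5x + 2y + 2z = -11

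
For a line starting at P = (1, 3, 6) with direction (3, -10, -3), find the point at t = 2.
P(2) = (1 + 3(2), 3 + (-10)(2), 6 + (-3)(2)) = (7, -17, 0)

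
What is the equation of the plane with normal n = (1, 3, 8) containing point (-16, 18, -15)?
d = n·P = (1)(-16) + (3)(18) + (8)(-15) = -82
Plane: x + 3y + 8z = -82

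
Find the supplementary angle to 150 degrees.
Supplementary angles sum to 180 degrees.
Other angle = 180 - 150
Other angle = 30 degrees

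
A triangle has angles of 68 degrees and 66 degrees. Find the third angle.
Sum of angles in a triangle = 180 degrees
Third angle = 180 - 68 - 66
Third angle = 46 degrees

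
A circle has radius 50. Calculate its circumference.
Circumference = 2 * pi * r
Circumference = 2 * pi * 50
Circumference = 314.16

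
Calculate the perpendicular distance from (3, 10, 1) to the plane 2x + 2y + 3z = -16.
d = |2(3) + 2(10) + 3(1) - (-16)| / √(2² + 2² + 3²) = 45/√17 = 10.91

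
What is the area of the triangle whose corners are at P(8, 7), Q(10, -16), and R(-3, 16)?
Using the coordinate formula: Area = (1/2)|x₁(y₂-y₃) + x₂(y₃-y₁) + x₃(y₁-y₂)|
Area = (1/2)|8((-16)-16) + 10(16-7) + (-3)(7-(-16))|
Area = (1/2)|8*(-32) + 10*9 + (-3)*23|
Area = (1/2)|(-256) + 90 + (-69)|
Area = (1/2)*235 = 117.50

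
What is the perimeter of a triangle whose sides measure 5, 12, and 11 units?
Perimeter = sum of all sides
Perimeter = 5 + 12 + 11
Perimeter = 28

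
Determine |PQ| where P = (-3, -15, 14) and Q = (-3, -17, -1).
d = √[(0)² + (-2)² + (-15)²] = √229 = 15.13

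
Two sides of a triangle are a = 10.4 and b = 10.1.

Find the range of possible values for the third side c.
By the triangle inequality: |a - b| < c < a + b
|10.4 - 10.1| < c < 10.4 + 10.1
0.3 < c < 20.5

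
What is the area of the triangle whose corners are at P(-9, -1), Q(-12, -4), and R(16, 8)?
Using the coordinate formula: Area = (1/2)|x₁(y₂-y₃) + x₂(y₃-y₁) + x₃(y₁-y₂)|
Area = (1/2)|(-9)((-4)-8) + (-12)(8-(-1)) + 16((-1)-(-4))|
Area = (1/2)|(-9)*(-12) + (-12)*9 + 16*3|
Area = (1/2)|108 + (-108) + 48|
Area = (1/2)*48 = 24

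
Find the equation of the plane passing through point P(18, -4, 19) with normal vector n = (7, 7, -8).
d = n·P = (7)(18) + (7)(-4) + (-8)(19) = -54
Plane: 7x + 7y - 8z = -54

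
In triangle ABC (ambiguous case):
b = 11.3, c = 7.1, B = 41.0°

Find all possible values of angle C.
sin(C)/c = sin(B)/b  →  sin(C) = c·sin(B)/b = 7.1·sin(41.0°)/11.3 = 0.412214
C₁ = arcsin(0.412214) = 24.34°,  C₂ = 180° - C₁ = 155.66°
Check C₂: A = 180° - 41.0° - 155.66° = -16.66° ≤ 0, rejected
C = 24.34° (one solution)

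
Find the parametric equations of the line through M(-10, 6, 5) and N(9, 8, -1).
Direction vector d = N - M = (19, 2, -6)
x = -10 + 19t, y = 6 + 2t, z = 5 - 6t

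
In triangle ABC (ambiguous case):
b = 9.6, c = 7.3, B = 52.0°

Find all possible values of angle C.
sin(C)/c = sin(B)/b  →  sin(C) = c·sin(B)/b = 7.3·sin(52.0°)/9.6 = 0.599217
C₁ = arcsin(0.599217) = 36.81°,  C₂ = 180° - C₁ = 143.19°
Check C₂: A = 180° - 52.0° - 143.19° = -15.19° ≤ 0, rejected
C = 36.81° (one solution)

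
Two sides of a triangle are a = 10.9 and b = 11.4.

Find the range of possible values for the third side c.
By the triangle inequality: |a - b| < c < a + b
|10.9 - 11.4| < c < 10.9 + 11.4
0.5 < c < 22.3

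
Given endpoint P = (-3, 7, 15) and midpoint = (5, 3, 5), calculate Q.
Q = (2×5 - (-3), 2×3 - 7, 2×5 - 15) = (13, -1, -5)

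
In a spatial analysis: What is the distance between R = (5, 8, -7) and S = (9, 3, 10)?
d = √[(4)² + (-5)² + (17)²] = √330 = 18.17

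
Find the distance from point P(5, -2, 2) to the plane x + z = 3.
d = |1(5) + 0(-2) + 1(2) - (3)| / √(1² + 0² + 1²) = 4/√2 = 2.828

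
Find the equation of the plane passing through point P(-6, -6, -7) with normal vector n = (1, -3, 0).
d = n·P = (1)(-6) + (-3)(-6) + (0)(-7) = 12
Plane: x - 3y = 12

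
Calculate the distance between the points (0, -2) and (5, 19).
Using the distance formula: d = sqrt((x₂-x₁)² + (y₂-y₁)²)
dx = 5 - 0 = 5
dy = 19 - (-2) = 21
d = sqrt(5² + 21²) = sqrt(25 + 441) = sqrt(466) = 21.59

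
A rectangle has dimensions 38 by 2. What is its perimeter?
Perimeter = 2 * (length + width)
Perimeter = 2 * (38 + 2)
Perimeter = 2 * 40
Perimeter = 80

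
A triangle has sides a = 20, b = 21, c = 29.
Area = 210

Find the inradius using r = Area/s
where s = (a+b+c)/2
s = (20+21+29)/2 = 35
r = Area/s = 210/35 = 6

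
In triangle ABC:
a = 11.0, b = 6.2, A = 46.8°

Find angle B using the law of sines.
sin(B)/b = sin(A)/a
sin(B) = b·sin(A)/a = 6.2·sin(46.8°)/11.0 = 0.410873
B = arcsin(0.410873) = 24.26°  (b ≤ a, so B ≤ A and the acute solution is unique)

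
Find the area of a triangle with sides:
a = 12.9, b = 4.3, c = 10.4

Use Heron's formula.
s = (a+b+c)/2 = (12.9+4.3+10.4)/2 = 13.8
A = √(s(s-a)(s-b)(s-c)) = √(13.8·0.9·9.5·3.4)
A = √401.166 = 20.03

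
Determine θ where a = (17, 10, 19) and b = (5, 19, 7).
a·b = 408, |a|² = 750, |b|² = 435
cos θ = 408/√326250 ≈ 0.7143
θ ≈ 44.41°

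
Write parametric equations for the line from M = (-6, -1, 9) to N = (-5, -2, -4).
Direction vector d = N - M = (1, -1, -13)
x = -6 + t, y = -1 - t, z = 9 - 13t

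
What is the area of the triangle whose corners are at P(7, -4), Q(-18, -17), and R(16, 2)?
Using the coordinate formula: Area = (1/2)|x₁(y₂-y₃) + x₂(y₃-y₁) + x₃(y₁-y₂)|
Area = (1/2)|7((-17)-2) + (-18)(2-(-4)) + 16((-4)-(-17))|
Area = (1/2)|7*(-19) + (-18)*6 + 16*13|
Area = (1/2)|(-133) + (-108) + 208|
Area = (1/2)*33 = 16.50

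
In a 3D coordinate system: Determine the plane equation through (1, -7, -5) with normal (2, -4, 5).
d = n·P = (2)(1) + (-4)(-7) + (5)(-5) = 5
Plane: 2x - 4y + 5z = 5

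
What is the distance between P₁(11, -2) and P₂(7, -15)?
Using the distance formula: d = sqrt((x₂-x₁)² + (y₂-y₁)²)
dx = 7 - 11 = -4
dy = (-15) - (-2) = -13
d = sqrt((-4)² + (-13)²) = sqrt(16 + 169) = sqrt(185) = 13.60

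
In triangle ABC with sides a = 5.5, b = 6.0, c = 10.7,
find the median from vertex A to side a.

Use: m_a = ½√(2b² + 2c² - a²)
m_a = ½√(2·6.0² + 2·10.7² - 5.5²)
m_a = ½√(72 + 228.98 - 30.25) = ½√270.73 = 8.227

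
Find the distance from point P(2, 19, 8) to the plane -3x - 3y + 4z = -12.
d = |(-3)(2) + (-3)(19) + 4(8) - (-12)| / √((-3)² + (-3)² + 4²) = 19/√34 = 3.258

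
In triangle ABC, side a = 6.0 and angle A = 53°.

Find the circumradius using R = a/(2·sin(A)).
R = a/(2·sin(A)) = 6.0/(2·sin(53°))
R = 6.0/(2·0.798636) = 6.0/1.597271 = 3.756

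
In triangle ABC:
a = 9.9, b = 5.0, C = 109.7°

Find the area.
Using A = ½ab·sin(C):
A = ½·9.9·5.0·sin(109.7°) = ½·49.5·0.941471 = 23.3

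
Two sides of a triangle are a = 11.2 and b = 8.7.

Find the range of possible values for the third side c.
By the triangle inequality: |a - b| < c < a + b
|11.2 - 8.7| < c < 11.2 + 8.7
2.5 < c < 19.9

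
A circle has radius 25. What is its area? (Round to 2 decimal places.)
Area = pi * r²
Area = pi * 25²
Area = pi * 625
Area = 1963.50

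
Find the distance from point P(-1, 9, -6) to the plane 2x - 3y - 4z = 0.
d = |2(-1) + (-3)(9) + (-4)(-6) - (0)| / √(2² + (-3)² + (-4)²) = 5/√29 = 0.9285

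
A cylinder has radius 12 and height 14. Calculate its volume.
Volume = pi * r² * h
Volume = pi * 12² * 14
Volume = pi * 144 * 14
Volume = pi * 2016
Volume = 6333.45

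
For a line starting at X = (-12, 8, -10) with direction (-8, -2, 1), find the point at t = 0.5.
P(0.5) = (-12 + (-8)(0.5), 8 + (-2)(0.5), -10 + 1(0.5)) = (-16, 7, -9.5)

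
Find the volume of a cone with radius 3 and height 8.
Volume = (1/3) * pi * r² * h
Volume = (1/3) * pi * 3² * 8
Volume = (1/3) * pi * 9 * 8
Volume = (1/3) * pi * 72
Volume = 75.40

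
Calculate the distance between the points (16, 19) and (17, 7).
Using the distance formula: d = sqrt((x₂-x₁)² + (y₂-y₁)²)
dx = 17 - 16 = 1
dy = 7 - 19 = -12
d = sqrt(1² + (-12)²) = sqrt(1 + 144) = sqrt(145) = 12.04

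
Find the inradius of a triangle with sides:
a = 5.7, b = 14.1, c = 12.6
s = (a+b+c)/2 = (5.7+14.1+12.6)/2 = 16.2
Area = √(s(s-a)(s-b)(s-c)) = √(16.2·10.5·2.1·3.6) = 35.8602
r = Area/s = 35.8602/16.2 = 2.214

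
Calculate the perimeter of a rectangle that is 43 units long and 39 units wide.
Perimeter = 2 * (length + width)
Perimeter = 2 * (43 + 39)
Perimeter = 2 * 82
Perimeter = 164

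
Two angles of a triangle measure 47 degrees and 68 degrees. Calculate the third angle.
Sum of angles in a triangle = 180 degrees
Third angle = 180 - 47 - 68
Third angle = 65 degrees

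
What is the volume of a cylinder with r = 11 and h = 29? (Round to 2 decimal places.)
Volume = pi * r² * h
Volume = pi * 11² * 29
Volume = pi * 121 * 29
Volume = pi * 3509
Volume = 11023.85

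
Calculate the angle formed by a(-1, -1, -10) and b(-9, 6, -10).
a·b = 103, |a|² = 102, |b|² = 217
cos θ = 103/√22134 ≈ 0.6923
θ ≈ 46.19°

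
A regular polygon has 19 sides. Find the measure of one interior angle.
Interior angle of a regular n-gon = (n-2)*180/n
Interior angle = (19-2)*180/19
Interior angle = 17*180/19
Interior angle = 3060/19
Interior angle = 161.05 degrees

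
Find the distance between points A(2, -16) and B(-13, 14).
Using the distance formula: d = sqrt((x₂-x₁)² + (y₂-y₁)²)
dx = (-13) - 2 = -15
dy = 14 - (-16) = 30
d = sqrt((-15)² + 30²) = sqrt(225 + 900) = sqrt(1125) = 33.54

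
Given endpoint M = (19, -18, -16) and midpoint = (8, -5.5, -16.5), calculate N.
N = (2×8 - 19, 2×(-5.5) - (-18), 2×(-16.5) - (-16)) = (-3, 7, -17)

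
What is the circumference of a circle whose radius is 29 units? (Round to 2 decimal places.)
Circumference = 2 * pi * r
Circumference = 2 * pi * 29
Circumference = 182.21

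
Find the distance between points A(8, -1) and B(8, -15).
Using the distance formula: d = sqrt((x₂-x₁)² + (y₂-y₁)²)
dx = 8 - 8 = 0
dy = (-15) - (-1) = -14
d = sqrt(0² + (-14)²) = sqrt(0 + 196) = sqrt(196) = 14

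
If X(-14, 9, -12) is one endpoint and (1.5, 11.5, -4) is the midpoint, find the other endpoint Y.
Y = (2×1.5 - (-14), 2×11.5 - 9, 2×(-4) - (-12)) = (17, 14, 4)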